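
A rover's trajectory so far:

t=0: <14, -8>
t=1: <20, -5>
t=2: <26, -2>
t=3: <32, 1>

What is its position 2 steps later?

<44, 7>

Constant displacement of <+6, +3> per step.
step 4: <32, 1> + <+6, +3> → <38, 4>
step 5: <38, 4> + <+6, +3> → <44, 7>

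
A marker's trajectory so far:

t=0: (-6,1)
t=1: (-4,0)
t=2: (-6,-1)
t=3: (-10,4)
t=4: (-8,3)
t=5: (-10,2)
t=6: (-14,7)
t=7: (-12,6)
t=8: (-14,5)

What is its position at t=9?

Differencing gives (+2,-1), (-2,-1), (-4,+5), (+2,-1), (-2,-1), (-4,+5), (+2,-1), (-2,-1). This is the pattern (+2,-1), (-2,-1), (-4,+5) repeated.
step 9: apply (-4,+5) → (-18,10)

(-18,10)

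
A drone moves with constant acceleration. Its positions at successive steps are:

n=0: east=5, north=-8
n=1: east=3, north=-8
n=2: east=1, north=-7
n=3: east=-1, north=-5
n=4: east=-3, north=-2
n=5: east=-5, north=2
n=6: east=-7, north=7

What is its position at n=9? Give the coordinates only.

east=-13, north=28

First differences are (-2, +0), (-2, +1), (-2, +2), (-2, +3), (-2, +4), (-2, +5); their common second difference is (+0, +1) (constant acceleration).
step 7: east=-7, north=7 + (-2, +6) → east=-9, north=13
step 8: east=-9, north=13 + (-2, +7) → east=-11, north=20
step 9: east=-11, north=20 + (-2, +8) → east=-13, north=28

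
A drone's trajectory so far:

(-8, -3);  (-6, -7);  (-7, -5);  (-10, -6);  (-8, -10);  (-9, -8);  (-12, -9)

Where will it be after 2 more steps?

Differencing gives (+2, -4), (-1, +2), (-3, -1), (+2, -4), (-1, +2), (-3, -1). This is the pattern (+2, -4), (-1, +2), (-3, -1) repeated.
step 7: apply (+2, -4) → (-10, -13)
step 8: apply (-1, +2) → (-11, -11)

(-11, -11)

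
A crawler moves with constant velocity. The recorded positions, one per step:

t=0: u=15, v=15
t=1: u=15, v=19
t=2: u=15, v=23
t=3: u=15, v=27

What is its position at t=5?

u=15, v=35

The position changes by (+0,+4) every step.
step 4: u=15, v=27 + (+0,+4) → u=15, v=31
step 5: u=15, v=31 + (+0,+4) → u=15, v=35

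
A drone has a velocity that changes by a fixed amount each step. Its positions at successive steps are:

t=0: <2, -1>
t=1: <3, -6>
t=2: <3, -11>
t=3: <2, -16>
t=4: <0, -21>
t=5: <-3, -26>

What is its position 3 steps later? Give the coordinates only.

Successive displacements: <+1, -5>, <+0, -5>, <-1, -5>, <-2, -5>, <-3, -5> — each changes by <-1, +0>.
step 6: <-3, -26> + <-4, -5> → <-7, -31>
step 7: <-7, -31> + <-5, -5> → <-12, -36>
step 8: <-12, -36> + <-6, -5> → <-18, -41>

<-18, -41>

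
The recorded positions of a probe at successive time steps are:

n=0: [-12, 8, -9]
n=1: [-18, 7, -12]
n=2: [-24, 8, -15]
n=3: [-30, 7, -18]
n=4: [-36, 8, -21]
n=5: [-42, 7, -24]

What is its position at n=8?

[-60, 8, -33]

First: linear, -6 per step → -60 at step 8.
Second: cycles through 8, 7 every 2 steps. Step 8 lands at position 0 of the cycle → 8.
Third: linear, -3 per step → -33 at step 8.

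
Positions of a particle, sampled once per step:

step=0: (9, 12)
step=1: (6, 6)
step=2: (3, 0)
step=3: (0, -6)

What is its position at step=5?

The position changes by (-3, -6) every step.
step 4: (0, -6) + (-3, -6) → (-3, -12)
step 5: (-3, -12) + (-3, -6) → (-6, -18)

(-6, -18)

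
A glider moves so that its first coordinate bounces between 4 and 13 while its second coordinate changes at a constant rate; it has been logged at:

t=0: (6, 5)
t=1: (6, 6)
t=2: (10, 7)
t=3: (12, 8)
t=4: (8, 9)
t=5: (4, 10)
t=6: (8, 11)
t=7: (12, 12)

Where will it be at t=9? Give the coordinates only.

The first coordinate reflects between 4 and 13, moving 4 per step.
  step 8: 12 → 10
  step 9: 10 → 6
The second coordinate changes by +1 each step: at step 9 it is 14.

(6, 14)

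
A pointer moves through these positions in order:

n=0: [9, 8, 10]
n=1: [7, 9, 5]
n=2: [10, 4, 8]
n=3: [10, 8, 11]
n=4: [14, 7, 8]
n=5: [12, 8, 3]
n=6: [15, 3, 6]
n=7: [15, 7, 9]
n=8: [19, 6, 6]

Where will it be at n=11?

The moves between consecutive positions are [-2, +1, -5], [+3, -5, +3], [+0, +4, +3], [+4, -1, -3], [-2, +1, -5], [+3, -5, +3], [+0, +4, +3], [+4, -1, -3]; they repeat the 4-cycle [[-2, +1, -5], [+3, -5, +3], [+0, +4, +3], [+4, -1, -3]].
step 9: apply [-2, +1, -5] → [17, 7, 1]
step 10: apply [+3, -5, +3] → [20, 2, 4]
step 11: apply [+0, +4, +3] → [20, 6, 7]

[20, 6, 7]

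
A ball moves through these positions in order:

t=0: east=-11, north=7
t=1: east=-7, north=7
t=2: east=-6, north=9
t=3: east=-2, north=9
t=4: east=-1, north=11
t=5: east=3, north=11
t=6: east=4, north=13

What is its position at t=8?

east=9, north=15

Step-to-step displacements: (+4,+0), (+1,+2), (+4,+0), (+1,+2), (+4,+0), (+1,+2) — a repeating cycle of length 2.
step 7: apply (+4,+0) → east=8, north=13
step 8: apply (+1,+2) → east=9, north=15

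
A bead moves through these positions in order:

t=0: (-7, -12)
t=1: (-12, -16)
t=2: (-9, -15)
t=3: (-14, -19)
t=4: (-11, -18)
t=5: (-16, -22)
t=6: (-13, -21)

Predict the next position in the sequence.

The moves between consecutive positions are (-5, -4), (+3, +1), (-5, -4), (+3, +1), (-5, -4), (+3, +1); they repeat the 2-cycle [(-5, -4), (+3, +1)].
step 7: apply (-5, -4) → (-18, -25)

(-18, -25)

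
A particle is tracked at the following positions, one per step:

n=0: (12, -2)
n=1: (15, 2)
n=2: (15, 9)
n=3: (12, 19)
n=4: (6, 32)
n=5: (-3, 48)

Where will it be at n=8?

(-48, 114)

Successive displacements: (+3, +4), (+0, +7), (-3, +10), (-6, +13), (-9, +16) — each changes by (-3, +3).
step 6: (-3, 48) + (-12, +19) → (-15, 67)
step 7: (-15, 67) + (-15, +22) → (-30, 89)
step 8: (-30, 89) + (-18, +25) → (-48, 114)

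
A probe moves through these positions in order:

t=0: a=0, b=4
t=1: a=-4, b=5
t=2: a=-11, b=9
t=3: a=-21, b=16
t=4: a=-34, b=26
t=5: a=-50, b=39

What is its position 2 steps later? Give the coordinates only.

Taking differences between consecutive positions: (-4,+1), (-7,+4), (-10,+7), (-13,+10), (-16,+13). These grow by (-3,+3) each step.
step 6: a=-50, b=39 + (-19,+16) → a=-69, b=55
step 7: a=-69, b=55 + (-22,+19) → a=-91, b=74

a=-91, b=74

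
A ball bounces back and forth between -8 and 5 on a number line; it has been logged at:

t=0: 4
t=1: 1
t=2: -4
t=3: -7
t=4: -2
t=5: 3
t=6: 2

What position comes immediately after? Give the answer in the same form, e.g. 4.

-3

The value travels 5 per step and bounces off the walls at -8 and 5.
  step 7: 2 → -3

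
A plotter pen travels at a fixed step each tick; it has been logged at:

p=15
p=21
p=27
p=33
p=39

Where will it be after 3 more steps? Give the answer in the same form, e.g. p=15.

p=57

Each step adds +6 to the position.
step 5: 39 + 6 → p=45
step 6: 45 + 6 → p=51
step 7: 51 + 6 → p=57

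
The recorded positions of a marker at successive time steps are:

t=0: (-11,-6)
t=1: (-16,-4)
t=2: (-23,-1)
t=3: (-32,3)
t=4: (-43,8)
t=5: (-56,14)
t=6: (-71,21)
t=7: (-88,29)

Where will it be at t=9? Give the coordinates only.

(-128,48)

First differences are (-5,+2), (-7,+3), (-9,+4), (-11,+5), (-13,+6), (-15,+7), (-17,+8); their common second difference is (-2,+1) (constant acceleration).
step 8: (-88,29) + (-19,+9) → (-107,38)
step 9: (-107,38) + (-21,+10) → (-128,48)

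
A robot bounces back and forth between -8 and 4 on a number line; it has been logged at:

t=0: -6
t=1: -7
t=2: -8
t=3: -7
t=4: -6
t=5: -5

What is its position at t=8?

The value travels 1 per step and bounces off the walls at -8 and 4.
  step 6: -5 → -4
  step 7: -4 → -3
  step 8: -3 → -2

-2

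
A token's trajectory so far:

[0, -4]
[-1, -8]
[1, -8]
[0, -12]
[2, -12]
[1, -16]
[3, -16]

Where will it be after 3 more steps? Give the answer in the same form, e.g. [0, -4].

Differencing gives [-1, -4], [+2, +0], [-1, -4], [+2, +0], [-1, -4], [+2, +0]. This is the pattern [-1, -4], [+2, +0] repeated.
step 7: apply [-1, -4] → [2, -20]
step 8: apply [+2, +0] → [4, -20]
step 9: apply [-1, -4] → [3, -24]

[3, -24]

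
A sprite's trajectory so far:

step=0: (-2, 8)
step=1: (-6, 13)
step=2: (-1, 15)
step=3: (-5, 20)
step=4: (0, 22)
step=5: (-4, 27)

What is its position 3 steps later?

(2, 36)

The moves between consecutive positions are (-4, +5), (+5, +2), (-4, +5), (+5, +2), (-4, +5); they repeat the 2-cycle [(-4, +5), (+5, +2)].
step 6: apply (+5, +2) → (1, 29)
step 7: apply (-4, +5) → (-3, 34)
step 8: apply (+5, +2) → (2, 36)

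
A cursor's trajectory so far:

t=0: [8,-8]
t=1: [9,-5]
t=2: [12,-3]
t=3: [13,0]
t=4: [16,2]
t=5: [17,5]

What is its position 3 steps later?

Step-to-step displacements: [+1,+3], [+3,+2], [+1,+3], [+3,+2], [+1,+3] — a repeating cycle of length 2.
step 6: apply [+3,+2] → [20,7]
step 7: apply [+1,+3] → [21,10]
step 8: apply [+3,+2] → [24,12]

[24,12]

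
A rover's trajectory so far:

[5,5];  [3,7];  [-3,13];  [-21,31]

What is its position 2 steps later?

Step-to-step displacements: [-2,+2], [-6,+6], [-18,+18]; each is 3× the previous.
step 4: [-21,31] + [-54,+54] → [-75,85]
step 5: [-75,85] + [-162,+162] → [-237,247]

[-237,247]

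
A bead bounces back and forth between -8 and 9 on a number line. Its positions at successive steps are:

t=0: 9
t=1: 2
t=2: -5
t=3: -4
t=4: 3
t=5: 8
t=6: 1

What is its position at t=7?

-6

The value reflects between -8 and 9, moving 7 per step.
  step 7: 1 → -6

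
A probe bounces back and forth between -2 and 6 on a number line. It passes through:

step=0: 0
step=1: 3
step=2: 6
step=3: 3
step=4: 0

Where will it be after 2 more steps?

2

The value travels 3 per step and bounces off the walls at -2 and 6.
  step 5: 0 → -1
  step 6: -1 → 2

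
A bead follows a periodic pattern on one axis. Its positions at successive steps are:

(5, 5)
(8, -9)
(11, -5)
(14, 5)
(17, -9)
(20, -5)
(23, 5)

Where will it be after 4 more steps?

The first coordinate changes by +3 each step, so at step 10 it is 5 + 10·(3) = 35.
The second coordinate repeats the cycle [5, -9, -5] with period 3; step 10 mod 3 = 1, giving -9.

(35, -9)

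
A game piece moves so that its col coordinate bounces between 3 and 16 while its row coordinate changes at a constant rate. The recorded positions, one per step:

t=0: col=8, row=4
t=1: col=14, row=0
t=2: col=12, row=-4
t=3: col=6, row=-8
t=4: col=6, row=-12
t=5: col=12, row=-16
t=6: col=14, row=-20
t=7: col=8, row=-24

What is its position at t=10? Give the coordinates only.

The col coordinate travels 6 per step and bounces off the walls at 3 and 16.
  step 8: 8 → 4
  step 9: 4 → 10
  step 10: 10 → 16
The row coordinate changes by -4 each step: at step 10 it is -36.

col=16, row=-36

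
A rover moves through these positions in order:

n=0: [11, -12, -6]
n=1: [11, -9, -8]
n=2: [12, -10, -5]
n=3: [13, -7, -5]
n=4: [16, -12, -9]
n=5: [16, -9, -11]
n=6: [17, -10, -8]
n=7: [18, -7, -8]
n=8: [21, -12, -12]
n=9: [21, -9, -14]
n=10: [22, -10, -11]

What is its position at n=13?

[26, -9, -17]

Differencing gives [+0, +3, -2], [+1, -1, +3], [+1, +3, +0], [+3, -5, -4], [+0, +3, -2], [+1, -1, +3], [+1, +3, +0], [+3, -5, -4], [+0, +3, -2], [+1, -1, +3]. This is the pattern [+0, +3, -2], [+1, -1, +3], [+1, +3, +0], [+3, -5, -4] repeated.
step 11: apply [+1, +3, +0] → [23, -7, -11]
step 12: apply [+3, -5, -4] → [26, -12, -15]
step 13: apply [+0, +3, -2] → [26, -9, -17]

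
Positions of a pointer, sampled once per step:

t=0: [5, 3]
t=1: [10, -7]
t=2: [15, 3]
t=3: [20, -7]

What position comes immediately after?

[25, 3]

The first coordinate changes by +5 each step, so at step 4 it is 5 + 4·(5) = 25.
The second coordinate repeats the cycle [3, -7] with period 2; step 4 mod 2 = 0, giving 3.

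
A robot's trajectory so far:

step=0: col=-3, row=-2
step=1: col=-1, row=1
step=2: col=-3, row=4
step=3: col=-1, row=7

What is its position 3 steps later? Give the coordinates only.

col=-3, row=16

Col: cycles through -3, -1 every 2 steps. Step 6 lands at position 0 of the cycle → -3.
Row: linear, +3 per step → 16 at step 6.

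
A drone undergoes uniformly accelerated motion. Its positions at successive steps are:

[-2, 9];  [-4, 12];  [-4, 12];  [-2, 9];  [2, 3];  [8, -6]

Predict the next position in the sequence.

[16, -18]

First differences are [-2, +3], [+0, +0], [+2, -3], [+4, -6], [+6, -9]; their common second difference is [+2, -3] (constant acceleration).
step 6: [8, -6] + [+8, -12] → [16, -18]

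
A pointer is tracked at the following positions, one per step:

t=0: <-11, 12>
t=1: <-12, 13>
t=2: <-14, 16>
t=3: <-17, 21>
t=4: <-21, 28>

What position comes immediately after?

Taking differences between consecutive positions: <-1, +1>, <-2, +3>, <-3, +5>, <-4, +7>. These grow by <-1, +2> each step.
step 5: <-21, 28> + <-5, +9> → <-26, 37>

<-26, 37>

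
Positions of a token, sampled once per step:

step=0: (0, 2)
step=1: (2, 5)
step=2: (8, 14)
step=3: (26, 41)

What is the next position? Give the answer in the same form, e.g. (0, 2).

(80, 122)

Consecutive displacements (+2, +3), (+6, +9), (+18, +27) scale by a factor of 3 each step.
step 4: (26, 41) + (+54, +81) → (80, 122)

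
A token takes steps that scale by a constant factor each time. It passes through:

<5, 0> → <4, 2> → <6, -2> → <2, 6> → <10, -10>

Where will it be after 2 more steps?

Step-to-step displacements: <-1, +2>, <+2, -4>, <-4, +8>, <+8, -16>; each is -2× the previous.
step 5: <10, -10> + <-16, +32> → <-6, 22>
step 6: <-6, 22> + <+32, -64> → <26, -42>

<26, -42>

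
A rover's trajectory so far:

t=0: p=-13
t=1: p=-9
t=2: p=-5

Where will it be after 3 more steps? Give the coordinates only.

Constant displacement of +4 per step.
step 3: -5 + 4 → p=-1
step 4: -1 + 4 → p=3
step 5: 3 + 4 → p=7

p=7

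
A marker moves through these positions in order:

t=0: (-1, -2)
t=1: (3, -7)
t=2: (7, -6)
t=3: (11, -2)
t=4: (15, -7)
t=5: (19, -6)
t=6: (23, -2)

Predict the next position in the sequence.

First: linear, +4 per step → 27 at step 7.
Second: cycles through -2, -7, -6 every 3 steps. Step 7 lands at position 1 of the cycle → -7.

(27, -7)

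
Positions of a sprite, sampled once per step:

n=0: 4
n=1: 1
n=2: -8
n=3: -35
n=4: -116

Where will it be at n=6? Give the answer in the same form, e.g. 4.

Consecutive displacements -3, -9, -27, -81 scale by a factor of 3 each step.
step 5: -116 − 243 → -359
step 6: -359 − 729 → -1088

-1088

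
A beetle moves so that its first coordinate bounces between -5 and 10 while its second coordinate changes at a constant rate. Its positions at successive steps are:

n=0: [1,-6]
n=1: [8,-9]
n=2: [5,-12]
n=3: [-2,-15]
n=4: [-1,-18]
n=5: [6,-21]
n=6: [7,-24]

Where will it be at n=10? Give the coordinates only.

The first coordinate travels 7 per step and bounces off the walls at -5 and 10.
  step 7: 7 → 0
  step 8: 0 → -3
  step 9: -3 → 4
  step 10: 4 → 9
The second coordinate changes by -3 each step: at step 10 it is -36.

[9,-36]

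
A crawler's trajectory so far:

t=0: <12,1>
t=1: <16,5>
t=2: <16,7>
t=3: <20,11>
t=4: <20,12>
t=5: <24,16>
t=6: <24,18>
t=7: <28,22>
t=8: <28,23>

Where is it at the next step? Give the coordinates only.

<32,27>

The moves between consecutive positions are <+4,+4>, <+0,+2>, <+4,+4>, <+0,+1>, <+4,+4>, <+0,+2>, <+4,+4>, <+0,+1>; they repeat the 4-cycle [<+4,+4>, <+0,+2>, <+4,+4>, <+0,+1>].
step 9: apply <+4,+4> → <32,27>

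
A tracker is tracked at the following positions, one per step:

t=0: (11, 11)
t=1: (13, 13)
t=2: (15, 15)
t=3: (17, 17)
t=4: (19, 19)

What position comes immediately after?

The position changes by (+2, +2) every step.
step 5: (19, 19) + (+2, +2) → (21, 21)

(21, 21)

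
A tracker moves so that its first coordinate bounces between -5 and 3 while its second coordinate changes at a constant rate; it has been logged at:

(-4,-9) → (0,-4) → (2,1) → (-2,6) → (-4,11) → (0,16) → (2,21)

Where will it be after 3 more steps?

(0,36)

The first coordinate travels 4 per step and bounces off the walls at -5 and 3.
  step 7: 2 → -2
  step 8: -2 → -4
  step 9: -4 → 0
The second coordinate changes by +5 each step: at step 9 it is 36.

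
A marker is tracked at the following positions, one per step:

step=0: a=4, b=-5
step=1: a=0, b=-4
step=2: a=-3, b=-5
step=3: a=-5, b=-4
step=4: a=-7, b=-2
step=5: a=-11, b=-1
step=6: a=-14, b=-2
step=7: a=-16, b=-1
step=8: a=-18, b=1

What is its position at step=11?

a=-27, b=2

Differencing gives (-4,+1), (-3,-1), (-2,+1), (-2,+2), (-4,+1), (-3,-1), (-2,+1), (-2,+2). This is the pattern (-4,+1), (-3,-1), (-2,+1), (-2,+2) repeated.
step 9: apply (-4,+1) → a=-22, b=2
step 10: apply (-3,-1) → a=-25, b=1
step 11: apply (-2,+1) → a=-27, b=2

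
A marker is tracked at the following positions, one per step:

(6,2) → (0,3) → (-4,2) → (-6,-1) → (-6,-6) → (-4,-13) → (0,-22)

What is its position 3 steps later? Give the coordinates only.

(24,-61)

Taking differences between consecutive positions: (-6,+1), (-4,-1), (-2,-3), (+0,-5), (+2,-7), (+4,-9). These grow by (+2,-2) each step.
step 7: (0,-22) + (+6,-11) → (6,-33)
step 8: (6,-33) + (+8,-13) → (14,-46)
step 9: (14,-46) + (+10,-15) → (24,-61)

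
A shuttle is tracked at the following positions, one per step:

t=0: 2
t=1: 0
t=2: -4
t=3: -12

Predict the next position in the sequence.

-28

Step-to-step displacements: -2, -4, -8; each is 2× the previous.
step 4: -12 − 16 → -28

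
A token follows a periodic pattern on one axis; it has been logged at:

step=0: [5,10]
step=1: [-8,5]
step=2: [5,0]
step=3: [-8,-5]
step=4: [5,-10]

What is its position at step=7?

[-8,-25]

First: cycles through 5, -8 every 2 steps. Step 7 lands at position 1 of the cycle → -8.
Second: linear, -5 per step → -25 at step 7.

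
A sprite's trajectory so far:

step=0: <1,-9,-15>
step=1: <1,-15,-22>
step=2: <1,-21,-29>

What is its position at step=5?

Constant displacement of <+0,-6,-7> per step.
step 3: <1,-21,-29> + <+0,-6,-7> → <1,-27,-36>
step 4: <1,-27,-36> + <+0,-6,-7> → <1,-33,-43>
step 5: <1,-33,-43> + <+0,-6,-7> → <1,-39,-50>

<1,-39,-50>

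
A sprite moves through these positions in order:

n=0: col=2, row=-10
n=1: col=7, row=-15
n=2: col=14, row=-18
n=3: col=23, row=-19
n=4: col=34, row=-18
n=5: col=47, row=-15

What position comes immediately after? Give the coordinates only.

col=62, row=-10

Successive displacements: (+5, -5), (+7, -3), (+9, -1), (+11, +1), (+13, +3) — each changes by (+2, +2).
step 6: col=47, row=-15 + (+15, +5) → col=62, row=-10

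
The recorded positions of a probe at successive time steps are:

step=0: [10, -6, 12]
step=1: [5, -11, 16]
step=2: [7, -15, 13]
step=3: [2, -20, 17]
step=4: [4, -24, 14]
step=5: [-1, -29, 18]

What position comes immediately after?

[1, -33, 15]

Differencing gives [-5, -5, +4], [+2, -4, -3], [-5, -5, +4], [+2, -4, -3], [-5, -5, +4]. This is the pattern [-5, -5, +4], [+2, -4, -3] repeated.
step 6: apply [+2, -4, -3] → [1, -33, 15]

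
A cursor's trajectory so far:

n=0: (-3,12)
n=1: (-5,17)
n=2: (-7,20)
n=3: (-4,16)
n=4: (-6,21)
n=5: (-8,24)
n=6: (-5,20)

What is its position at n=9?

(-6,24)

Differencing gives (-2,+5), (-2,+3), (+3,-4), (-2,+5), (-2,+3), (+3,-4). This is the pattern (-2,+5), (-2,+3), (+3,-4) repeated.
step 7: apply (-2,+5) → (-7,25)
step 8: apply (-2,+3) → (-9,28)
step 9: apply (+3,-4) → (-6,24)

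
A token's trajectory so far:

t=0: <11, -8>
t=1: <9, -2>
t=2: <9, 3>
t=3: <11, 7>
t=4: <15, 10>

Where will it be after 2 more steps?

Successive displacements: <-2, +6>, <+0, +5>, <+2, +4>, <+4, +3> — each changes by <+2, -1>.
step 5: <15, 10> + <+6, +2> → <21, 12>
step 6: <21, 12> + <+8, +1> → <29, 13>

<29, 13>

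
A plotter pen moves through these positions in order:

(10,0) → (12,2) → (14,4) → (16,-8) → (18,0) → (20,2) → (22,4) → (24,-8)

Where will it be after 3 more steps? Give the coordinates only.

First: linear, +2 per step → 30 at step 10.
Second: cycles through 0, 2, 4, -8 every 4 steps. Step 10 lands at position 2 of the cycle → 4.

(30,4)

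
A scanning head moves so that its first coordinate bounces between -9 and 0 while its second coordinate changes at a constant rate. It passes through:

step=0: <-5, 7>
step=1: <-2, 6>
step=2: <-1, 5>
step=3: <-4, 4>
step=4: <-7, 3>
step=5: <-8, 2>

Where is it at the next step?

The first coordinate travels 3 per step and bounces off the walls at -9 and 0.
  step 6: -8 → -5
The second coordinate changes by -1 each step: at step 6 it is 1.

<-5, 1>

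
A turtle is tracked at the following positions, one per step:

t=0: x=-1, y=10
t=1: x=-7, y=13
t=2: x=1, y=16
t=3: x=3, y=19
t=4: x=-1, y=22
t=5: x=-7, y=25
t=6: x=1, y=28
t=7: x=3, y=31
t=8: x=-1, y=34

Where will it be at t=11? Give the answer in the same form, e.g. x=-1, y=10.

x=3, y=43

X: cycles through -1, -7, 1, 3 every 4 steps. Step 11 lands at position 3 of the cycle → 3.
Y: linear, +3 per step → 43 at step 11.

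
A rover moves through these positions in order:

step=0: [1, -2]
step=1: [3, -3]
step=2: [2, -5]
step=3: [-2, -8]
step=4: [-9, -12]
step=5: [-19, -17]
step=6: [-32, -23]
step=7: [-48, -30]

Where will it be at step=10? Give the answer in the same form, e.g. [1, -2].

First differences are [+2, -1], [-1, -2], [-4, -3], [-7, -4], [-10, -5], [-13, -6], [-16, -7]; their common second difference is [-3, -1] (constant acceleration).
step 8: [-48, -30] + [-19, -8] → [-67, -38]
step 9: [-67, -38] + [-22, -9] → [-89, -47]
step 10: [-89, -47] + [-25, -10] → [-114, -57]

[-114, -57]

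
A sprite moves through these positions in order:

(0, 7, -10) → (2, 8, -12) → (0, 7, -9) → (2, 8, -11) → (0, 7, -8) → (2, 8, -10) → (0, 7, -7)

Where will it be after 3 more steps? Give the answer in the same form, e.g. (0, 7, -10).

The moves between consecutive positions are (+2, +1, -2), (-2, -1, +3), (+2, +1, -2), (-2, -1, +3), (+2, +1, -2), (-2, -1, +3); they repeat the 2-cycle [(+2, +1, -2), (-2, -1, +3)].
step 7: apply (+2, +1, -2) → (2, 8, -9)
step 8: apply (-2, -1, +3) → (0, 7, -6)
step 9: apply (+2, +1, -2) → (2, 8, -8)

(2, 8, -8)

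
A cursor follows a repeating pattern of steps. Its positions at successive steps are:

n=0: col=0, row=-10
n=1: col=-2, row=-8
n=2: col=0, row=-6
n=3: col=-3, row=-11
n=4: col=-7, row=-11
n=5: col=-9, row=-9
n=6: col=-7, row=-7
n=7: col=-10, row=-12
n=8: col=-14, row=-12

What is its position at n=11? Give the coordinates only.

col=-17, row=-13

Step-to-step displacements: (-2, +2), (+2, +2), (-3, -5), (-4, +0), (-2, +2), (+2, +2), (-3, -5), (-4, +0) — a repeating cycle of length 4.
step 9: apply (-2, +2) → col=-16, row=-10
step 10: apply (+2, +2) → col=-14, row=-8
step 11: apply (-3, -5) → col=-17, row=-13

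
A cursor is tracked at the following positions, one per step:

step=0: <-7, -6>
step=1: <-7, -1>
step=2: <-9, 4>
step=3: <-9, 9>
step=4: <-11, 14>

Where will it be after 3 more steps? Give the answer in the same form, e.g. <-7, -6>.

Differencing gives <+0, +5>, <-2, +5>, <+0, +5>, <-2, +5>. This is the pattern <+0, +5>, <-2, +5> repeated.
step 5: apply <+0, +5> → <-11, 19>
step 6: apply <-2, +5> → <-13, 24>
step 7: apply <+0, +5> → <-13, 29>

<-13, 29>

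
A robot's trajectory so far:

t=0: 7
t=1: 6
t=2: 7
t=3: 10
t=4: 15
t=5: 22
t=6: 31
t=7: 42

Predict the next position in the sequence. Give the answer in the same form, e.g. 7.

Taking differences between consecutive positions: -1, +1, +3, +5, +7, +9, +11. These grow by +2 each step.
step 8: 42 + 13 → 55

55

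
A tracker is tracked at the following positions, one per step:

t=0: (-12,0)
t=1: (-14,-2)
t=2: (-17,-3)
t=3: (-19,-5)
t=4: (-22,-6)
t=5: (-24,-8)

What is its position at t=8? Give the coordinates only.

(-32,-12)

Step-to-step displacements: (-2,-2), (-3,-1), (-2,-2), (-3,-1), (-2,-2) — a repeating cycle of length 2.
step 6: apply (-3,-1) → (-27,-9)
step 7: apply (-2,-2) → (-29,-11)
step 8: apply (-3,-1) → (-32,-12)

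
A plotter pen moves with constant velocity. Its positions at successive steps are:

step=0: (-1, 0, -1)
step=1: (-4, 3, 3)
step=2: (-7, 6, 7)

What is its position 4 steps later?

(-19, 18, 23)

Each step adds (-3, +3, +4) to the position.
step 3: (-7, 6, 7) + (-3, +3, +4) → (-10, 9, 11)
step 4: (-10, 9, 11) + (-3, +3, +4) → (-13, 12, 15)
step 5: (-13, 12, 15) + (-3, +3, +4) → (-16, 15, 19)
step 6: (-16, 15, 19) + (-3, +3, +4) → (-19, 18, 23)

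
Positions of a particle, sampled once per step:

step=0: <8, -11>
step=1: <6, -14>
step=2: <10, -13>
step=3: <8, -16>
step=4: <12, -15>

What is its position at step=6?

Differencing gives <-2, -3>, <+4, +1>, <-2, -3>, <+4, +1>. This is the pattern <-2, -3>, <+4, +1> repeated.
step 5: apply <-2, -3> → <10, -18>
step 6: apply <+4, +1> → <14, -17>

<14, -17>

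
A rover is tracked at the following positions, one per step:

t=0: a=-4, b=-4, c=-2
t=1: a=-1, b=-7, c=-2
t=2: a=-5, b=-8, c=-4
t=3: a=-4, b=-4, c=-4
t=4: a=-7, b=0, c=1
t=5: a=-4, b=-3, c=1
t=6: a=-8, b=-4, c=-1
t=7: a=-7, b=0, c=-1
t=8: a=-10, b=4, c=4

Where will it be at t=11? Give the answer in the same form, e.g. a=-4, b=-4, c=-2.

Step-to-step displacements: (+3, -3, +0), (-4, -1, -2), (+1, +4, +0), (-3, +4, +5), (+3, -3, +0), (-4, -1, -2), (+1, +4, +0), (-3, +4, +5) — a repeating cycle of length 4.
step 9: apply (+3, -3, +0) → a=-7, b=1, c=4
step 10: apply (-4, -1, -2) → a=-11, b=0, c=2
step 11: apply (+1, +4, +0) → a=-10, b=4, c=2

a=-10, b=4, c=2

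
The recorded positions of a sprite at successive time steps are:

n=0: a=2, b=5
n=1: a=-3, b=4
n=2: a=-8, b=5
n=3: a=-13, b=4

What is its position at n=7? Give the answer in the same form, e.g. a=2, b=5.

The a coordinate changes by -5 each step, so at step 7 it is 2 + 7·(-5) = -33.
The b coordinate repeats the cycle [5, 4] with period 2; step 7 mod 2 = 1, giving 4.

a=-33, b=4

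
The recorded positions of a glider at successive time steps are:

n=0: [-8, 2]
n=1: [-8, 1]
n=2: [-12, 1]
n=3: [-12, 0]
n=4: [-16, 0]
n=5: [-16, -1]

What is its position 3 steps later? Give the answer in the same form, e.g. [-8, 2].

[-24, -2]

Step-to-step displacements: [+0, -1], [-4, +0], [+0, -1], [-4, +0], [+0, -1] — a repeating cycle of length 2.
step 6: apply [-4, +0] → [-20, -1]
step 7: apply [+0, -1] → [-20, -2]
step 8: apply [-4, +0] → [-24, -2]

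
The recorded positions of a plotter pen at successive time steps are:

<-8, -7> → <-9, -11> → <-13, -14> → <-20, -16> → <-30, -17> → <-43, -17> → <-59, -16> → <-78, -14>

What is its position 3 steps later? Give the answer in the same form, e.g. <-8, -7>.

Successive displacements: <-1, -4>, <-4, -3>, <-7, -2>, <-10, -1>, <-13, +0>, <-16, +1>, <-19, +2> — each changes by <-3, +1>.
step 8: <-78, -14> + <-22, +3> → <-100, -11>
step 9: <-100, -11> + <-25, +4> → <-125, -7>
step 10: <-125, -7> + <-28, +5> → <-153, -2>

<-153, -2>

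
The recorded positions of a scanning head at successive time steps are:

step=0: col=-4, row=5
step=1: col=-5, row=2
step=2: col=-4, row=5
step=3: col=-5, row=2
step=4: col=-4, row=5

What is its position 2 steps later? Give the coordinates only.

Step-to-step displacements: (-1, -3), (+1, +3), (-1, -3), (+1, +3); each is -1× the previous.
step 5: col=-4, row=5 + (-1, -3) → col=-5, row=2
step 6: col=-5, row=2 + (+1, +3) → col=-4, row=5

col=-4, row=5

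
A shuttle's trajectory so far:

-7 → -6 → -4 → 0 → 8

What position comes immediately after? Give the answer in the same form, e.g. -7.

24

Step-to-step displacements: +1, +2, +4, +8; each is 2× the previous.
step 5: 8 + 16 → 24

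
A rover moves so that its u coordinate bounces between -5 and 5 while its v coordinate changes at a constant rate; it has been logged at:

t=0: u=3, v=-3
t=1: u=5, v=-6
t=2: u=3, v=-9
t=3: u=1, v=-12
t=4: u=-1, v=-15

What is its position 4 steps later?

The u coordinate reflects between -5 and 5, moving 2 per step.
  step 5: -1 → -3
  step 6: -3 → -5
  step 7: -5 → -3
  step 8: -3 → -1
The v coordinate changes by -3 each step: at step 8 it is -27.

u=-1, v=-27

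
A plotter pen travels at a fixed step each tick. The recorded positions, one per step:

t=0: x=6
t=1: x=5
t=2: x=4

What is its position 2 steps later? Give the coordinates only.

x=2

Constant displacement of -1 per step.
step 3: 4 − 1 → x=3
step 4: 3 − 1 → x=2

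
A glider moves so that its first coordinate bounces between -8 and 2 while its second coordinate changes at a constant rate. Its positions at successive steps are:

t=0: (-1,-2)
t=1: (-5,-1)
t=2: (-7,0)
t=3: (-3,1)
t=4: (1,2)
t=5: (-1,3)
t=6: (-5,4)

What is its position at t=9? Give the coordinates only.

The first coordinate reflects between -8 and 2, moving 4 per step.
  step 7: -5 → -7
  step 8: -7 → -3
  step 9: -3 → 1
The second coordinate changes by +1 each step: at step 9 it is 7.

(1,7)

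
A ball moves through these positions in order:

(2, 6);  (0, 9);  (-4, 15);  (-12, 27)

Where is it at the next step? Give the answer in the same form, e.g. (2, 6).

(-28, 51)

The jumps are (-2, +3), (-4, +6), (-8, +12) — a geometric progression with ratio 2.
step 4: (-12, 27) + (-16, +24) → (-28, 51)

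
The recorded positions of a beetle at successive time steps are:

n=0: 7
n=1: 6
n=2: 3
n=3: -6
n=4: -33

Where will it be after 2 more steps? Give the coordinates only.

Step-to-step displacements: -1, -3, -9, -27; each is 3× the previous.
step 5: -33 − 81 → -114
step 6: -114 − 243 → -357

-357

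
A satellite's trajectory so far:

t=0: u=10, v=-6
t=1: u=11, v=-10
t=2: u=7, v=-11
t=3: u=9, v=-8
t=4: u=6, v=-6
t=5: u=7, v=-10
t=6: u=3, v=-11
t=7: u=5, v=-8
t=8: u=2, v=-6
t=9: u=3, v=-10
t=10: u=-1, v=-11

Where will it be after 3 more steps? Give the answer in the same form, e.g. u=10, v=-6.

u=-1, v=-10

Step-to-step displacements: (+1,-4), (-4,-1), (+2,+3), (-3,+2), (+1,-4), (-4,-1), (+2,+3), (-3,+2), (+1,-4), (-4,-1) — a repeating cycle of length 4.
step 11: apply (+2,+3) → u=1, v=-8
step 12: apply (-3,+2) → u=-2, v=-6
step 13: apply (+1,-4) → u=-1, v=-10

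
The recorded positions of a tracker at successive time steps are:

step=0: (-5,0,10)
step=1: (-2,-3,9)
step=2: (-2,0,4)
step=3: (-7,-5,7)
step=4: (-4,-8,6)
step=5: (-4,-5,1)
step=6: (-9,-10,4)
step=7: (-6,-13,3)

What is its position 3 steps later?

The moves between consecutive positions are (+3,-3,-1), (+0,+3,-5), (-5,-5,+3), (+3,-3,-1), (+0,+3,-5), (-5,-5,+3), (+3,-3,-1); they repeat the 3-cycle [(+3,-3,-1), (+0,+3,-5), (-5,-5,+3)].
step 8: apply (+0,+3,-5) → (-6,-10,-2)
step 9: apply (-5,-5,+3) → (-11,-15,1)
step 10: apply (+3,-3,-1) → (-8,-18,0)

(-8,-18,0)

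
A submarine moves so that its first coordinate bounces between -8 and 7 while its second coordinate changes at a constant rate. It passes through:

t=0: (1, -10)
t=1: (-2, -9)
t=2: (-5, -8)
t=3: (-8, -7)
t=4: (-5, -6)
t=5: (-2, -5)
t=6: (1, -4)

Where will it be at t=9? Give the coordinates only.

The first coordinate reflects between -8 and 7, moving 3 per step.
  step 7: 1 → 4
  step 8: 4 → 7
  step 9: 7 → 4
The second coordinate changes by +1 each step: at step 9 it is -1.

(4, -1)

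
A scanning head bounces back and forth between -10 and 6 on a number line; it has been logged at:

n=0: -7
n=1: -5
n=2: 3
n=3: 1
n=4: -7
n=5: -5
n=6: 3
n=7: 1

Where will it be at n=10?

The value reflects between -10 and 6, moving 8 per step.
  step 8: 1 → -7
  step 9: -7 → -5
  step 10: -5 → 3

3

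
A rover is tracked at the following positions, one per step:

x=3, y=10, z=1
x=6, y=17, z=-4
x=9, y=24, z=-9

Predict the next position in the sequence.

x=12, y=31, z=-14

Constant displacement of (+3,+7,-5) per step.
step 3: x=9, y=24, z=-9 + (+3,+7,-5) → x=12, y=31, z=-14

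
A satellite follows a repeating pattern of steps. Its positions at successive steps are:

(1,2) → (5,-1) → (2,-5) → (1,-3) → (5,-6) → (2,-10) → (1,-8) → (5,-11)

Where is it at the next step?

Step-to-step displacements: (+4,-3), (-3,-4), (-1,+2), (+4,-3), (-3,-4), (-1,+2), (+4,-3) — a repeating cycle of length 3.
step 8: apply (-3,-4) → (2,-15)

(2,-15)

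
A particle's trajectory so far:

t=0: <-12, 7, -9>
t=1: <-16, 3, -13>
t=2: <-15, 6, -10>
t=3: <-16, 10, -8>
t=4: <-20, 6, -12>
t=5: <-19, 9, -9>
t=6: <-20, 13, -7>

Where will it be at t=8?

The moves between consecutive positions are <-4, -4, -4>, <+1, +3, +3>, <-1, +4, +2>, <-4, -4, -4>, <+1, +3, +3>, <-1, +4, +2>; they repeat the 3-cycle [<-4, -4, -4>, <+1, +3, +3>, <-1, +4, +2>].
step 7: apply <-4, -4, -4> → <-24, 9, -11>
step 8: apply <+1, +3, +3> → <-23, 12, -8>

<-23, 12, -8>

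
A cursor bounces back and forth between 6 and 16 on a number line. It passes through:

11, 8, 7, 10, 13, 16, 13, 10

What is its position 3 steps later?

The value reflects between 6 and 16, moving 3 per step.
  step 8: 10 → 7
  step 9: 7 → 8
  step 10: 8 → 11

11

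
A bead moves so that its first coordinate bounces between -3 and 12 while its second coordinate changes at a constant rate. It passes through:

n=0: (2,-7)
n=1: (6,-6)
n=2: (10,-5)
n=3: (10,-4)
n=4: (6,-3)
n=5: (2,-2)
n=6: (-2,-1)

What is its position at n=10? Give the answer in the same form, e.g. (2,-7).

The first coordinate travels 4 per step and bounces off the walls at -3 and 12.
  step 7: -2 → 0
  step 8: 0 → 4
  step 9: 4 → 8
  step 10: 8 → 12
The second coordinate changes by +1 each step: at step 10 it is 3.

(12,3)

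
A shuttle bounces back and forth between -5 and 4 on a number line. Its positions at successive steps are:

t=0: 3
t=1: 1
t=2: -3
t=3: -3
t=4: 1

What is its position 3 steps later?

The value travels 4 per step and bounces off the walls at -5 and 4.
  step 5: 1 → 3
  step 6: 3 → -1
  step 7: -1 → -5

-5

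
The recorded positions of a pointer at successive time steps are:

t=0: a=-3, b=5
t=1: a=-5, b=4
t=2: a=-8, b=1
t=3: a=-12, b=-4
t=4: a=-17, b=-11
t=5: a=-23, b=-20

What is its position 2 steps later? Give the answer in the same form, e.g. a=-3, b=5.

Taking differences between consecutive positions: (-2,-1), (-3,-3), (-4,-5), (-5,-7), (-6,-9). These grow by (-1,-2) each step.
step 6: a=-23, b=-20 + (-7,-11) → a=-30, b=-31
step 7: a=-30, b=-31 + (-8,-13) → a=-38, b=-44

a=-38, b=-44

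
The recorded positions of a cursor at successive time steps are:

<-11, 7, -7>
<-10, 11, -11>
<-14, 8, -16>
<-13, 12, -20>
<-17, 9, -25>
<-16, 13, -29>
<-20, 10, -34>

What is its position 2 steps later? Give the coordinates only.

Differencing gives <+1, +4, -4>, <-4, -3, -5>, <+1, +4, -4>, <-4, -3, -5>, <+1, +4, -4>, <-4, -3, -5>. This is the pattern <+1, +4, -4>, <-4, -3, -5> repeated.
step 7: apply <+1, +4, -4> → <-19, 14, -38>
step 8: apply <-4, -3, -5> → <-23, 11, -43>

<-23, 11, -43>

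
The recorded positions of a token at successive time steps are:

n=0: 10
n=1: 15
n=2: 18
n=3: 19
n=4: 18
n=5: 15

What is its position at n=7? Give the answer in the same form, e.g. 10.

3

Taking differences between consecutive positions: +5, +3, +1, -1, -3. These grow by -2 each step.
step 6: 15 − 5 → 10
step 7: 10 − 7 → 3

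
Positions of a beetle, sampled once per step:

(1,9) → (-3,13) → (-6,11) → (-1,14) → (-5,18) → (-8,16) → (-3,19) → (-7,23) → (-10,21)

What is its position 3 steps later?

(-12,26)

Step-to-step displacements: (-4,+4), (-3,-2), (+5,+3), (-4,+4), (-3,-2), (+5,+3), (-4,+4), (-3,-2) — a repeating cycle of length 3.
step 9: apply (+5,+3) → (-5,24)
step 10: apply (-4,+4) → (-9,28)
step 11: apply (-3,-2) → (-12,26)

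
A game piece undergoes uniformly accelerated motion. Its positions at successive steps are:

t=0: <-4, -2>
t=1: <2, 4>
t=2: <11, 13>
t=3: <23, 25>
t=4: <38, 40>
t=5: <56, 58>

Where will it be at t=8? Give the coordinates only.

Successive displacements: <+6, +6>, <+9, +9>, <+12, +12>, <+15, +15>, <+18, +18> — each changes by <+3, +3>.
step 6: <56, 58> + <+21, +21> → <77, 79>
step 7: <77, 79> + <+24, +24> → <101, 103>
step 8: <101, 103> + <+27, +27> → <128, 130>

<128, 130>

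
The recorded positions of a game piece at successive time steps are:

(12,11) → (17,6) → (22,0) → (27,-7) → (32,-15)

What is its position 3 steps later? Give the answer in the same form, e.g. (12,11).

Successive displacements: (+5,-5), (+5,-6), (+5,-7), (+5,-8) — each changes by (+0,-1).
step 5: (32,-15) + (+5,-9) → (37,-24)
step 6: (37,-24) + (+5,-10) → (42,-34)
step 7: (42,-34) + (+5,-11) → (47,-45)

(47,-45)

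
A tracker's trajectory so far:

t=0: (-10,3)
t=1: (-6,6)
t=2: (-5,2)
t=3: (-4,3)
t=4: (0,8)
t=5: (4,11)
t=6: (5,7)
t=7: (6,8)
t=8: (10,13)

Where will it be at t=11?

(16,13)

Differencing gives (+4,+3), (+1,-4), (+1,+1), (+4,+5), (+4,+3), (+1,-4), (+1,+1), (+4,+5). This is the pattern (+4,+3), (+1,-4), (+1,+1), (+4,+5) repeated.
step 9: apply (+4,+3) → (14,16)
step 10: apply (+1,-4) → (15,12)
step 11: apply (+1,+1) → (16,13)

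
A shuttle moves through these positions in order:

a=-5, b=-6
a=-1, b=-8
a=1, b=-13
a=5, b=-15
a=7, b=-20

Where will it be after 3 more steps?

a=17, b=-29

Step-to-step displacements: (+4, -2), (+2, -5), (+4, -2), (+2, -5) — a repeating cycle of length 2.
step 5: apply (+4, -2) → a=11, b=-22
step 6: apply (+2, -5) → a=13, b=-27
step 7: apply (+4, -2) → a=17, b=-29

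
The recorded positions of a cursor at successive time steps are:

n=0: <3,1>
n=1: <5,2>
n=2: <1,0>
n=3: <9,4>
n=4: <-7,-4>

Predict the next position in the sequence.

Step-to-step displacements: <+2,+1>, <-4,-2>, <+8,+4>, <-16,-8>; each is -2× the previous.
step 5: <-7,-4> + <+32,+16> → <25,12>

<25,12>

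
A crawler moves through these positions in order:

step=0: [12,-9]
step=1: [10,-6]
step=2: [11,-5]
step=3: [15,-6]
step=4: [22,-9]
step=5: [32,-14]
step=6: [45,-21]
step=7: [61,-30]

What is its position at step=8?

Taking differences between consecutive positions: [-2,+3], [+1,+1], [+4,-1], [+7,-3], [+10,-5], [+13,-7], [+16,-9]. These grow by [+3,-2] each step.
step 8: [61,-30] + [+19,-11] → [80,-41]

[80,-41]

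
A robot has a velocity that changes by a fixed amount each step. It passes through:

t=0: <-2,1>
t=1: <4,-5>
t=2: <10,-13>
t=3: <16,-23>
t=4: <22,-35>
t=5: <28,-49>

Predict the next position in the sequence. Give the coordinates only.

<34,-65>

Successive displacements: <+6,-6>, <+6,-8>, <+6,-10>, <+6,-12>, <+6,-14> — each changes by <+0,-2>.
step 6: <28,-49> + <+6,-16> → <34,-65>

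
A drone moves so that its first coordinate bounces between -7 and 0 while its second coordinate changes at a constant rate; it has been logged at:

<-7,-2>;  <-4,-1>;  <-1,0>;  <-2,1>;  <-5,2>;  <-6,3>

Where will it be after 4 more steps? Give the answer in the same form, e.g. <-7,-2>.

<-6,7>

The first coordinate reflects between -7 and 0, moving 3 per step.
  step 6: -6 → -3
  step 7: -3 → 0
  step 8: 0 → -3
  step 9: -3 → -6
The second coordinate changes by +1 each step: at step 9 it is 7.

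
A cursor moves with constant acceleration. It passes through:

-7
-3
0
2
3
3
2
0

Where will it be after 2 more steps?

First differences are +4, +3, +2, +1, +0, -1, -2; their common second difference is -1 (constant acceleration).
step 8: 0 − 3 → -3
step 9: -3 − 4 → -7

-7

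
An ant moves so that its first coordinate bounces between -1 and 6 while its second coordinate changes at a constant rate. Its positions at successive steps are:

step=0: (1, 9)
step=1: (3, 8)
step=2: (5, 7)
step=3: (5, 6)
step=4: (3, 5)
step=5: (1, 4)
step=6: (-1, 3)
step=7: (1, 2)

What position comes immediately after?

(3, 1)

The first coordinate travels 2 per step and bounces off the walls at -1 and 6.
  step 8: 1 → 3
The second coordinate changes by -1 each step: at step 8 it is 1.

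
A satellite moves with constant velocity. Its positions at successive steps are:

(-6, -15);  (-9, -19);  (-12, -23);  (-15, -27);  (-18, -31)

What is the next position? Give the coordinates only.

(-21, -35)

The position changes by (-3, -4) every step.
step 5: (-18, -31) + (-3, -4) → (-21, -35)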